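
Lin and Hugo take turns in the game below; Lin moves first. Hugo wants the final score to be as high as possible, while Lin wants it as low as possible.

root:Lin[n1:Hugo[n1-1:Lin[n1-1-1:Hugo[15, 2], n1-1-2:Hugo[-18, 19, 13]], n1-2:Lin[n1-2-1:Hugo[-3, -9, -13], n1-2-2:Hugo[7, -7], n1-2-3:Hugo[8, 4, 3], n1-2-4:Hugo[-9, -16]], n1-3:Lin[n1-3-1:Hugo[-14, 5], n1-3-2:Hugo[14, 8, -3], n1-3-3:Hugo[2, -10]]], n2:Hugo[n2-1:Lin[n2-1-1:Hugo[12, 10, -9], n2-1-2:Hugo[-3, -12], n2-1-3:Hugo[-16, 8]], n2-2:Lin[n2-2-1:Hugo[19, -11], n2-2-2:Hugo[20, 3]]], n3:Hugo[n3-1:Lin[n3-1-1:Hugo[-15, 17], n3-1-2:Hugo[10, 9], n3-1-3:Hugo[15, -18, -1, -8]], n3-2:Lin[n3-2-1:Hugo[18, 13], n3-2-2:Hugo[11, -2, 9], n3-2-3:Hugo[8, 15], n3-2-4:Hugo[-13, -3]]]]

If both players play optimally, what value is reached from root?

n1-1-1 (Hugo): max(15, 2) = 15
n1-1-2 (Hugo): max(-18, 19, 13) = 19
n1-1 (Lin): min(15, 19) = 15
n1-2-1 (Hugo): max(-3, -9, -13) = -3
n1-2-2 (Hugo): max(7, -7) = 7
n1-2-3 (Hugo): max(8, 4, 3) = 8
n1-2-4 (Hugo): max(-9, -16) = -9
n1-2 (Lin): min(-3, 7, 8, -9) = -9
n1-3-1 (Hugo): max(-14, 5) = 5
n1-3-2 (Hugo): max(14, 8, -3) = 14
n1-3-3 (Hugo): max(2, -10) = 2
n1-3 (Lin): min(5, 14, 2) = 2
n1 (Hugo): max(15, -9, 2) = 15
n2-1-1 (Hugo): max(12, 10, -9) = 12
n2-1-2 (Hugo): max(-3, -12) = -3
n2-1-3 (Hugo): max(-16, 8) = 8
n2-1 (Lin): min(12, -3, 8) = -3
n2-2-1 (Hugo): max(19, -11) = 19
n2-2-2 (Hugo): max(20, 3) = 20
n2-2 (Lin): min(19, 20) = 19
n2 (Hugo): max(-3, 19) = 19
n3-1-1 (Hugo): max(-15, 17) = 17
n3-1-2 (Hugo): max(10, 9) = 10
n3-1-3 (Hugo): max(15, -18, -1, -8) = 15
n3-1 (Lin): min(17, 10, 15) = 10
n3-2-1 (Hugo): max(18, 13) = 18
n3-2-2 (Hugo): max(11, -2, 9) = 11
n3-2-3 (Hugo): max(8, 15) = 15
n3-2-4 (Hugo): max(-13, -3) = -3
n3-2 (Lin): min(18, 11, 15, -3) = -3
n3 (Hugo): max(10, -3) = 10
root (Lin): min(15, 19, 10) = 10

10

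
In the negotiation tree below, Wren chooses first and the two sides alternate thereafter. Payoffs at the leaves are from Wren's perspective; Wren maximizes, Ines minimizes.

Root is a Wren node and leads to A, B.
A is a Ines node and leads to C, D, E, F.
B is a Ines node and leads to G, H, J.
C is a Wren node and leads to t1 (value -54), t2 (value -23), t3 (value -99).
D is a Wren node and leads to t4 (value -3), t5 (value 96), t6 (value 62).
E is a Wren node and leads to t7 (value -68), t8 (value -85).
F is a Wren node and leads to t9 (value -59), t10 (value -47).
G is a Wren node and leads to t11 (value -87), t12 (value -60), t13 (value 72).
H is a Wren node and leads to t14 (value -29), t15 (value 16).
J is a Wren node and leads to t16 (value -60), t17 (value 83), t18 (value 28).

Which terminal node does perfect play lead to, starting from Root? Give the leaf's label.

t15

C (Wren): max(-54, -23, -99) = -23
D (Wren): max(-3, 96, 62) = 96
E (Wren): max(-68, -85) = -68
F (Wren): max(-59, -47) = -47
A (Ines): min(-23, 96, -68, -47) = -68
G (Wren): max(-87, -60, 72) = 72
H (Wren): max(-29, 16) = 16
J (Wren): max(-60, 83, 28) = 83
B (Ines): min(72, 16, 83) = 16
Root (Wren): max(-68, 16) = 16
At Root, Wren picks B (highest: 16).
At B, Ines picks H (lowest: 16).
At H, Wren picks t15 (highest: 16).
Terminal value 16.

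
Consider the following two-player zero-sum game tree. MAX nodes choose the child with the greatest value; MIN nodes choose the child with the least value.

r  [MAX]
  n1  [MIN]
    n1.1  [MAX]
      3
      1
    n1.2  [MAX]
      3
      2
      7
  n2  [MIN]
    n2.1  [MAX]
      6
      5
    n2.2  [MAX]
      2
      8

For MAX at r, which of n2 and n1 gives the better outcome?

n2.1 (MAX): max(6, 5) = 6
n2.2 (MAX): max(2, 8) = 8
n2 (MIN): min(6, 8) = 6
n1.1 (MAX): max(3, 1) = 3
n1.2 (MAX): max(3, 2, 7) = 7
n1 (MIN): min(3, 7) = 3
MAX prefers the higher value; n2=6, n1=3. n2 is better since 6 > 3.

n2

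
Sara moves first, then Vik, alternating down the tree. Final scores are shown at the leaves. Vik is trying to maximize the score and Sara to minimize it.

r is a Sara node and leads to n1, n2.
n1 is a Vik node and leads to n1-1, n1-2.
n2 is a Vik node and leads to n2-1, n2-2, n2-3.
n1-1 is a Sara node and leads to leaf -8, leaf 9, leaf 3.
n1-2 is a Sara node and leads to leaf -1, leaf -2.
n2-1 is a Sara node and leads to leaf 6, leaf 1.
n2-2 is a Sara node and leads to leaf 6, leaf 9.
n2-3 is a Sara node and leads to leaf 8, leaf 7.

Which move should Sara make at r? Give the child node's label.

n1

n1-1 (Sara): min(-8, 9, 3) = -8
n1-2 (Sara): min(-1, -2) = -2
n1 (Vik): max(-8, -2) = -2
n2-1 (Sara): min(6, 1) = 1
n2-2 (Sara): min(6, 9) = 6
n2-3 (Sara): min(8, 7) = 7
n2 (Vik): max(1, 6, 7) = 7
r (Sara): min(-2, 7) = -2
Sara at r wants the lowest of {n1=-2, n2=7}, so chooses n1.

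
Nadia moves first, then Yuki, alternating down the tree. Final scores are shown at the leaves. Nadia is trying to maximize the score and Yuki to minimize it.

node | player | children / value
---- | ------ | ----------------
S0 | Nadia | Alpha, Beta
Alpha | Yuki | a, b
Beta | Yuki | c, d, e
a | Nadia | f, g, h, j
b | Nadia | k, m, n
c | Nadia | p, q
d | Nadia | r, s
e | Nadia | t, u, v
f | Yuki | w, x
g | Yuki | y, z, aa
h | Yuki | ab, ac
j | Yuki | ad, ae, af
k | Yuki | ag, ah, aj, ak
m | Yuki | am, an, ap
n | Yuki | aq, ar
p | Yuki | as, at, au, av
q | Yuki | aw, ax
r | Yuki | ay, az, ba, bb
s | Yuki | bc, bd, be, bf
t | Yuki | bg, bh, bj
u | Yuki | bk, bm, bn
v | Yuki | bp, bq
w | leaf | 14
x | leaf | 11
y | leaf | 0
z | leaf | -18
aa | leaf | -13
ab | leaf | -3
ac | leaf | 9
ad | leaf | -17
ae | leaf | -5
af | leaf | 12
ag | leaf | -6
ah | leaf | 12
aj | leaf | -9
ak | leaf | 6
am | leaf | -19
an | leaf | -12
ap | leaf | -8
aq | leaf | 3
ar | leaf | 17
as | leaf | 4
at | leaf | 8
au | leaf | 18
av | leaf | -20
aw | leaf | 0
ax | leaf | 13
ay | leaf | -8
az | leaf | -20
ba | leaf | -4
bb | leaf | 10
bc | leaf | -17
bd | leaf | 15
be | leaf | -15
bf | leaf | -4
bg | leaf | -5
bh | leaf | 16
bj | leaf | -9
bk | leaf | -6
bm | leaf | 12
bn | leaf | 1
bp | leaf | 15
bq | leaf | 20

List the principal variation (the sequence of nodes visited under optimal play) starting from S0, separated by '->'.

f (Yuki): min(14, 11) = 11
g (Yuki): min(0, -18, -13) = -18
h (Yuki): min(-3, 9) = -3
j (Yuki): min(-17, -5, 12) = -17
a (Nadia): max(11, -18, -3, -17) = 11
k (Yuki): min(-6, 12, -9, 6) = -9
m (Yuki): min(-19, -12, -8) = -19
n (Yuki): min(3, 17) = 3
b (Nadia): max(-9, -19, 3) = 3
Alpha (Yuki): min(11, 3) = 3
p (Yuki): min(4, 8, 18, -20) = -20
q (Yuki): min(0, 13) = 0
c (Nadia): max(-20, 0) = 0
r (Yuki): min(-8, -20, -4, 10) = -20
s (Yuki): min(-17, 15, -15, -4) = -17
d (Nadia): max(-20, -17) = -17
t (Yuki): min(-5, 16, -9) = -9
u (Yuki): min(-6, 12, 1) = -6
v (Yuki): min(15, 20) = 15
e (Nadia): max(-9, -6, 15) = 15
Beta (Yuki): min(0, -17, 15) = -17
S0 (Nadia): max(3, -17) = 3
At S0, Nadia picks Alpha (highest: 3).
At Alpha, Yuki picks b (lowest: 3).
At b, Nadia picks n (highest: 3).
At n, Yuki picks aq (lowest: 3).
Terminal value 3.

S0 -> Alpha -> b -> n -> aq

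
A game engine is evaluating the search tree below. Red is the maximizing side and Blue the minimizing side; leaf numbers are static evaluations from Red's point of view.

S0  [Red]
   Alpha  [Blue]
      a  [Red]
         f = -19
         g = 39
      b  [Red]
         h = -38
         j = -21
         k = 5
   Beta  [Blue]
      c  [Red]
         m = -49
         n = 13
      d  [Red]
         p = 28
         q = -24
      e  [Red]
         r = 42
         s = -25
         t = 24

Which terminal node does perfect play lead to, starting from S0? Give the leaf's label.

n

a (Red): max(-19, 39) = 39
b (Red): max(-38, -21, 5) = 5
Alpha (Blue): min(39, 5) = 5
c (Red): max(-49, 13) = 13
d (Red): max(28, -24) = 28
e (Red): max(42, -25, 24) = 42
Beta (Blue): min(13, 28, 42) = 13
S0 (Red): max(5, 13) = 13
At S0, Red picks Beta (highest: 13).
At Beta, Blue picks c (lowest: 13).
At c, Red picks n (highest: 13).
Terminal value 13.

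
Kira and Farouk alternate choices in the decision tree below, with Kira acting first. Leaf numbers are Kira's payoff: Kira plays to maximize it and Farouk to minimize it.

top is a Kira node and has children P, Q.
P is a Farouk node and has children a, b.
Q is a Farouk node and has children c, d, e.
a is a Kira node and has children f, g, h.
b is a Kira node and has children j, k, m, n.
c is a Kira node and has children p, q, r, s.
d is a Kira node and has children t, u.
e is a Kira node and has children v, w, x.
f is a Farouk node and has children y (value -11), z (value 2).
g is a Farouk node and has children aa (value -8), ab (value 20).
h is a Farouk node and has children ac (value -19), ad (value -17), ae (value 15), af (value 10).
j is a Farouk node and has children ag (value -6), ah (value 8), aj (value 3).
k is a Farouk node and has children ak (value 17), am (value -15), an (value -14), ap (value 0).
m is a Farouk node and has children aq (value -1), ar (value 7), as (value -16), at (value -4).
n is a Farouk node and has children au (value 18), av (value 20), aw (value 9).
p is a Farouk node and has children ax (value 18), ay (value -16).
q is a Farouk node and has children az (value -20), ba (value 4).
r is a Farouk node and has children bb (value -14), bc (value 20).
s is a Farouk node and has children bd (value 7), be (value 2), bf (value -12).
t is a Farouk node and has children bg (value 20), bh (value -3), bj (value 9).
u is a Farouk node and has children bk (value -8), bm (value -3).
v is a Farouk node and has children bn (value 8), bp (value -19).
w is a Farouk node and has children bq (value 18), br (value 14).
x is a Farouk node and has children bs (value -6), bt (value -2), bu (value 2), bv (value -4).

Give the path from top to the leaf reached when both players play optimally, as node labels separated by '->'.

top -> P -> a -> g -> aa

f (Farouk): min(-11, 2) = -11
g (Farouk): min(-8, 20) = -8
h (Farouk): min(-19, -17, 15, 10) = -19
a (Kira): max(-11, -8, -19) = -8
j (Farouk): min(-6, 8, 3) = -6
k (Farouk): min(17, -15, -14, 0) = -15
m (Farouk): min(-1, 7, -16, -4) = -16
n (Farouk): min(18, 20, 9) = 9
b (Kira): max(-6, -15, -16, 9) = 9
P (Farouk): min(-8, 9) = -8
p (Farouk): min(18, -16) = -16
q (Farouk): min(-20, 4) = -20
r (Farouk): min(-14, 20) = -14
s (Farouk): min(7, 2, -12) = -12
c (Kira): max(-16, -20, -14, -12) = -12
t (Farouk): min(20, -3, 9) = -3
u (Farouk): min(-8, -3) = -8
d (Kira): max(-3, -8) = -3
v (Farouk): min(8, -19) = -19
w (Farouk): min(18, 14) = 14
x (Farouk): min(-6, -2, 2, -4) = -6
e (Kira): max(-19, 14, -6) = 14
Q (Farouk): min(-12, -3, 14) = -12
top (Kira): max(-8, -12) = -8
At top, Kira picks P (highest: -8).
At P, Farouk picks a (lowest: -8).
At a, Kira picks g (highest: -8).
At g, Farouk picks aa (lowest: -8).
Terminal value -8.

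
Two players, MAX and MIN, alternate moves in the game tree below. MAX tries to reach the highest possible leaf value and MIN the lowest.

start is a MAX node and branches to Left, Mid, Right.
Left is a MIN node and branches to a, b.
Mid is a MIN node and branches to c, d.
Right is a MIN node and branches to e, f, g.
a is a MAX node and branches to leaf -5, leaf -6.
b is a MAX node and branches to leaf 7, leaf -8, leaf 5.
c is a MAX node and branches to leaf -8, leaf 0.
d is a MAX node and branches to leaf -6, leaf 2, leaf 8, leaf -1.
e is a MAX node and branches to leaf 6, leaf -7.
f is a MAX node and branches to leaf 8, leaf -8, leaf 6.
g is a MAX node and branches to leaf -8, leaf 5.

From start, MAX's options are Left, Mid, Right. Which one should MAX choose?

a (MAX): max(-5, -6) = -5
b (MAX): max(7, -8, 5) = 7
Left (MIN): min(-5, 7) = -5
c (MAX): max(-8, 0) = 0
d (MAX): max(-6, 2, 8, -1) = 8
Mid (MIN): min(0, 8) = 0
e (MAX): max(6, -7) = 6
f (MAX): max(8, -8, 6) = 8
g (MAX): max(-8, 5) = 5
Right (MIN): min(6, 8, 5) = 5
start (MAX): max(-5, 0, 5) = 5
MAX at start wants the highest of {Left=-5, Mid=0, Right=5}, so chooses Right.

Right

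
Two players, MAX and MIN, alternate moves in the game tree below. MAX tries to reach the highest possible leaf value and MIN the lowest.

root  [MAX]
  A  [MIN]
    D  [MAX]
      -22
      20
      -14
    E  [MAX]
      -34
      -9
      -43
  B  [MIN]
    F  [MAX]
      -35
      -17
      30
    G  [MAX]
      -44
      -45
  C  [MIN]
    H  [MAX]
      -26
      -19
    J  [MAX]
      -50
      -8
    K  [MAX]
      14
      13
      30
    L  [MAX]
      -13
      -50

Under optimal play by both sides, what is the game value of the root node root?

-9

D (MAX): max(-22, 20, -14) = 20
E (MAX): max(-34, -9, -43) = -9
A (MIN): min(20, -9) = -9
F (MAX): max(-35, -17, 30) = 30
G (MAX): max(-44, -45) = -44
B (MIN): min(30, -44) = -44
H (MAX): max(-26, -19) = -19
J (MAX): max(-50, -8) = -8
K (MAX): max(14, 13, 30) = 30
L (MAX): max(-13, -50) = -13
C (MIN): min(-19, -8, 30, -13) = -19
root (MAX): max(-9, -44, -19) = -9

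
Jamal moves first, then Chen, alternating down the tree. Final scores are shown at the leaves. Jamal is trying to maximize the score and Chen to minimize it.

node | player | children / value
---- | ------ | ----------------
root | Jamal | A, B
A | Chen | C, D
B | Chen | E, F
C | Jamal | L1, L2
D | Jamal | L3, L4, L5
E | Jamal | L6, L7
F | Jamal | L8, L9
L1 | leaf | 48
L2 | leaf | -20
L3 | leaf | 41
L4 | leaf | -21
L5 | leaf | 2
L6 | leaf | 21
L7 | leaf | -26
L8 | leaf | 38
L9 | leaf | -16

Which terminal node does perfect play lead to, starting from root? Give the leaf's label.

L3

C (Jamal): max(48, -20) = 48
D (Jamal): max(41, -21, 2) = 41
A (Chen): min(48, 41) = 41
E (Jamal): max(21, -26) = 21
F (Jamal): max(38, -16) = 38
B (Chen): min(21, 38) = 21
root (Jamal): max(41, 21) = 41
At root, Jamal picks A (highest: 41).
At A, Chen picks D (lowest: 41).
At D, Jamal picks L3 (highest: 41).
Terminal value 41.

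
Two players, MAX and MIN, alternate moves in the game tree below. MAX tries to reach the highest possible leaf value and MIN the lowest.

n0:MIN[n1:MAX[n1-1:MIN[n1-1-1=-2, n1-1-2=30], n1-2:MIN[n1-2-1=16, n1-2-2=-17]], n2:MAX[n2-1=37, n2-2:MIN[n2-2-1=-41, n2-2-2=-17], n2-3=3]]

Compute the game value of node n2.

37

n2-2 (MIN): min(-41, -17) = -41
n2 (MAX): max(37, -41, 3) = 37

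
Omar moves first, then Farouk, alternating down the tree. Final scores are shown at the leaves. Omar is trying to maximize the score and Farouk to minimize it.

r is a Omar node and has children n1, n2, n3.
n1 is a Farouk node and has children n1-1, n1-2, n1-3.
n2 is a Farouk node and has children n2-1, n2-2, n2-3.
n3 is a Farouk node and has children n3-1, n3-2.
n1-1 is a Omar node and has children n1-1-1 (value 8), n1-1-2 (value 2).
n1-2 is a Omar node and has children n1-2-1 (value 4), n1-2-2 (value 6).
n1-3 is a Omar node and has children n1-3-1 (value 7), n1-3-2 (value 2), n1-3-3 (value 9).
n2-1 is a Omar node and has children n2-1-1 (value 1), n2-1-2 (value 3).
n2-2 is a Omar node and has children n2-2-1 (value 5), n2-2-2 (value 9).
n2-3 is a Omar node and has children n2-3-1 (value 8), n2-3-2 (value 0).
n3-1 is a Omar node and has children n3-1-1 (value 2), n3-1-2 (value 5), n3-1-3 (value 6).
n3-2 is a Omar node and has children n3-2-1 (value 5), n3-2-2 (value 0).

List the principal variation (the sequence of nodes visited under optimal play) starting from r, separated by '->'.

r -> n1 -> n1-2 -> n1-2-2

n1-1 (Omar): max(8, 2) = 8
n1-2 (Omar): max(4, 6) = 6
n1-3 (Omar): max(7, 2, 9) = 9
n1 (Farouk): min(8, 6, 9) = 6
n2-1 (Omar): max(1, 3) = 3
n2-2 (Omar): max(5, 9) = 9
n2-3 (Omar): max(8, 0) = 8
n2 (Farouk): min(3, 9, 8) = 3
n3-1 (Omar): max(2, 5, 6) = 6
n3-2 (Omar): max(5, 0) = 5
n3 (Farouk): min(6, 5) = 5
r (Omar): max(6, 3, 5) = 6
At r, Omar picks n1 (highest: 6).
At n1, Farouk picks n1-2 (lowest: 6).
At n1-2, Omar picks n1-2-2 (highest: 6).
Terminal value 6.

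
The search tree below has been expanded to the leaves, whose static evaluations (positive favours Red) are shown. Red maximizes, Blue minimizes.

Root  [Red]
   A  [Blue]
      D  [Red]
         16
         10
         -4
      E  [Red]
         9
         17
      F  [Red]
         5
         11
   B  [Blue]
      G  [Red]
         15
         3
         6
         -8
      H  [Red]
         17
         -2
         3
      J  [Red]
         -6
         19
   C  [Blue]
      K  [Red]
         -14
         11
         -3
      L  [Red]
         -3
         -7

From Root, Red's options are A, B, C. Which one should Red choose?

B

D (Red): max(16, 10, -4) = 16
E (Red): max(9, 17) = 17
F (Red): max(5, 11) = 11
A (Blue): min(16, 17, 11) = 11
G (Red): max(15, 3, 6, -8) = 15
H (Red): max(17, -2, 3) = 17
J (Red): max(-6, 19) = 19
B (Blue): min(15, 17, 19) = 15
K (Red): max(-14, 11, -3) = 11
L (Red): max(-3, -7) = -3
C (Blue): min(11, -3) = -3
Root (Red): max(11, 15, -3) = 15
Red at Root wants the highest of {A=11, B=15, C=-3}, so chooses B.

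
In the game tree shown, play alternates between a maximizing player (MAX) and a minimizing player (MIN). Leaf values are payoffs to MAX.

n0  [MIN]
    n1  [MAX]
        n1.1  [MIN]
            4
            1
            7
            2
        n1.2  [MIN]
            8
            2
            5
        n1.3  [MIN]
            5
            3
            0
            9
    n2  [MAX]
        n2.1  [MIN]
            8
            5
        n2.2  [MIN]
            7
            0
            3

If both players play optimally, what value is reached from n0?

2

n1.1 (MIN): min(4, 1, 7, 2) = 1
n1.2 (MIN): min(8, 2, 5) = 2
n1.3 (MIN): min(5, 3, 0, 9) = 0
n1 (MAX): max(1, 2, 0) = 2
n2.1 (MIN): min(8, 5) = 5
n2.2 (MIN): min(7, 0, 3) = 0
n2 (MAX): max(5, 0) = 5
n0 (MIN): min(2, 5) = 2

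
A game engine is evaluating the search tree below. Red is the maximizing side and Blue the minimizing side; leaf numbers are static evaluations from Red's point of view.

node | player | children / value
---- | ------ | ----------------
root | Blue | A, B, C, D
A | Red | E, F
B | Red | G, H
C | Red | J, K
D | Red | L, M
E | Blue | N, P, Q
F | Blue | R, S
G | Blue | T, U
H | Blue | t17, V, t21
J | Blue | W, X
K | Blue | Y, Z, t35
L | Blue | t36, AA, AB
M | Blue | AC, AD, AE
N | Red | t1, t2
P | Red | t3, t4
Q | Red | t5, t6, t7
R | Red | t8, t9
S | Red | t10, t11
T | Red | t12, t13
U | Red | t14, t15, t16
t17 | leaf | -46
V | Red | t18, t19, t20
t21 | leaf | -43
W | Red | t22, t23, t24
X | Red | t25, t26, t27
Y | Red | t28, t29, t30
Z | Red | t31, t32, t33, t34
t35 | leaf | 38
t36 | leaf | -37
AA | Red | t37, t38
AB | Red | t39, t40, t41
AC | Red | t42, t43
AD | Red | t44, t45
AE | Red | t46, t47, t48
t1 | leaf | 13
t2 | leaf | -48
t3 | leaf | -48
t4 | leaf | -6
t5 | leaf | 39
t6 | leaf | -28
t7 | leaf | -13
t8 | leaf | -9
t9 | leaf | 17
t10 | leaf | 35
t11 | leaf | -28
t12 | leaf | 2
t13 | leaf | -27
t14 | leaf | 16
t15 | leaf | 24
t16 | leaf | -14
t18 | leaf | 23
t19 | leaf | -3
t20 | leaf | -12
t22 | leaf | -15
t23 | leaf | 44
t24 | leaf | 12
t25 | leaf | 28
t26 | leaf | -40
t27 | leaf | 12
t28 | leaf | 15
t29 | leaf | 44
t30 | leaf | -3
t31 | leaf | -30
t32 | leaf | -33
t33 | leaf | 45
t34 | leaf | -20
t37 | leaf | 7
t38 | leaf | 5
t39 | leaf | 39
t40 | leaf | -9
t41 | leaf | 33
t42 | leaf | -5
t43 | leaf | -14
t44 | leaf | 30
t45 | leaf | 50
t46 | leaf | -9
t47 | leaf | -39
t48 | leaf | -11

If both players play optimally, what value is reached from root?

-9

N (Red): max(13, -48) = 13
P (Red): max(-48, -6) = -6
Q (Red): max(39, -28, -13) = 39
E (Blue): min(13, -6, 39) = -6
R (Red): max(-9, 17) = 17
S (Red): max(35, -28) = 35
F (Blue): min(17, 35) = 17
A (Red): max(-6, 17) = 17
T (Red): max(2, -27) = 2
U (Red): max(16, 24, -14) = 24
G (Blue): min(2, 24) = 2
V (Red): max(23, -3, -12) = 23
H (Blue): min(-46, 23, -43) = -46
B (Red): max(2, -46) = 2
W (Red): max(-15, 44, 12) = 44
X (Red): max(28, -40, 12) = 28
J (Blue): min(44, 28) = 28
Y (Red): max(15, 44, -3) = 44
Z (Red): max(-30, -33, 45, -20) = 45
K (Blue): min(44, 45, 38) = 38
C (Red): max(28, 38) = 38
AA (Red): max(7, 5) = 7
AB (Red): max(39, -9, 33) = 39
L (Blue): min(-37, 7, 39) = -37
AC (Red): max(-5, -14) = -5
AD (Red): max(30, 50) = 50
AE (Red): max(-9, -39, -11) = -9
M (Blue): min(-5, 50, -9) = -9
D (Red): max(-37, -9) = -9
root (Blue): min(17, 2, 38, -9) = -9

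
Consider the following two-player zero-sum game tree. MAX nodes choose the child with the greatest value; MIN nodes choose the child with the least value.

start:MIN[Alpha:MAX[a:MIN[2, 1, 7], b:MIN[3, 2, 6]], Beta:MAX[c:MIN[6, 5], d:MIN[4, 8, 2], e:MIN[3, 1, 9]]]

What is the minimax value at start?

2

a (MIN): min(2, 1, 7) = 1
b (MIN): min(3, 2, 6) = 2
Alpha (MAX): max(1, 2) = 2
c (MIN): min(6, 5) = 5
d (MIN): min(4, 8, 2) = 2
e (MIN): min(3, 1, 9) = 1
Beta (MAX): max(5, 2, 1) = 5
start (MIN): min(2, 5) = 2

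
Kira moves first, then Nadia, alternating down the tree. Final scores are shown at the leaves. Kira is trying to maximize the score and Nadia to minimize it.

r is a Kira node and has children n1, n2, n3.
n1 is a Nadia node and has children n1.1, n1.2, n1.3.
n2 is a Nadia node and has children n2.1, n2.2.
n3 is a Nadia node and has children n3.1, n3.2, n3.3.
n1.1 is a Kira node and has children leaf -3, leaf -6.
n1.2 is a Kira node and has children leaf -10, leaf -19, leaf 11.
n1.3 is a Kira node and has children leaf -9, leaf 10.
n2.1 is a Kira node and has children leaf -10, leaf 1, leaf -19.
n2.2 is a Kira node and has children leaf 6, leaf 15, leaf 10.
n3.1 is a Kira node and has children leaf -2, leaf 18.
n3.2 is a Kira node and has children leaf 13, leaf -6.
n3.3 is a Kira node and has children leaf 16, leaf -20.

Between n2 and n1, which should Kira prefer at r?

n2

n2.1 (Kira): max(-10, 1, -19) = 1
n2.2 (Kira): max(6, 15, 10) = 15
n2 (Nadia): min(1, 15) = 1
n1.1 (Kira): max(-3, -6) = -3
n1.2 (Kira): max(-10, -19, 11) = 11
n1.3 (Kira): max(-9, 10) = 10
n1 (Nadia): min(-3, 11, 10) = -3
Kira prefers the higher value; n2=1, n1=-3. n2 is better since 1 > -3.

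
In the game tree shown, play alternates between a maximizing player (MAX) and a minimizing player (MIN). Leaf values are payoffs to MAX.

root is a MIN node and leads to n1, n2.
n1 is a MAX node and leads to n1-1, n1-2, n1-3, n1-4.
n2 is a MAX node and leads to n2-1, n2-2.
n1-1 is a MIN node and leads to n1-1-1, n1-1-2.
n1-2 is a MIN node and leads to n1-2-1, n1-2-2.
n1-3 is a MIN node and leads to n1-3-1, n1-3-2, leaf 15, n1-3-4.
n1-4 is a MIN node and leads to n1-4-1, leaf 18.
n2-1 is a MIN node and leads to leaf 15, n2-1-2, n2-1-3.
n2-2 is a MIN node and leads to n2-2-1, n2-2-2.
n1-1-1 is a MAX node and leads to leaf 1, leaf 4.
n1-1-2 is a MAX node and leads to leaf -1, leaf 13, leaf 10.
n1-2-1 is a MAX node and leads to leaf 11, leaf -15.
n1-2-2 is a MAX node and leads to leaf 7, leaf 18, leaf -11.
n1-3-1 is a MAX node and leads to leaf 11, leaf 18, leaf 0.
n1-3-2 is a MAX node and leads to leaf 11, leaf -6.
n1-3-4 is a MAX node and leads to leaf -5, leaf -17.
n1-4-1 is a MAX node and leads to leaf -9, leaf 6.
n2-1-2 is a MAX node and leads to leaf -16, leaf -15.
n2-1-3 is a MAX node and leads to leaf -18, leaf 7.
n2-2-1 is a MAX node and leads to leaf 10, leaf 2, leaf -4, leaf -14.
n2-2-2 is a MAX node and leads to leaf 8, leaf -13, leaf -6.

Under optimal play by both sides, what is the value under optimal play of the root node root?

8

n1-1-1 (MAX): max(1, 4) = 4
n1-1-2 (MAX): max(-1, 13, 10) = 13
n1-1 (MIN): min(4, 13) = 4
n1-2-1 (MAX): max(11, -15) = 11
n1-2-2 (MAX): max(7, 18, -11) = 18
n1-2 (MIN): min(11, 18) = 11
n1-3-1 (MAX): max(11, 18, 0) = 18
n1-3-2 (MAX): max(11, -6) = 11
n1-3-4 (MAX): max(-5, -17) = -5
n1-3 (MIN): min(18, 11, 15, -5) = -5
n1-4-1 (MAX): max(-9, 6) = 6
n1-4 (MIN): min(6, 18) = 6
n1 (MAX): max(4, 11, -5, 6) = 11
n2-1-2 (MAX): max(-16, -15) = -15
n2-1-3 (MAX): max(-18, 7) = 7
n2-1 (MIN): min(15, -15, 7) = -15
n2-2-1 (MAX): max(10, 2, -4, -14) = 10
n2-2-2 (MAX): max(8, -13, -6) = 8
n2-2 (MIN): min(10, 8) = 8
n2 (MAX): max(-15, 8) = 8
root (MIN): min(11, 8) = 8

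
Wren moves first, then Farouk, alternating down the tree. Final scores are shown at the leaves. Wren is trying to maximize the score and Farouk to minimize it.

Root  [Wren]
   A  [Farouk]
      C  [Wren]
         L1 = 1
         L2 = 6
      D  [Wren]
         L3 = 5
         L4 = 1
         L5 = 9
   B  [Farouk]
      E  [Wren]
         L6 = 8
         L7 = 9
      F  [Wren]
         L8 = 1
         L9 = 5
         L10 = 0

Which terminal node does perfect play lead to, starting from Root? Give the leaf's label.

L2

C (Wren): max(1, 6) = 6
D (Wren): max(5, 1, 9) = 9
A (Farouk): min(6, 9) = 6
E (Wren): max(8, 9) = 9
F (Wren): max(1, 5, 0) = 5
B (Farouk): min(9, 5) = 5
Root (Wren): max(6, 5) = 6
At Root, Wren picks A (highest: 6).
At A, Farouk picks C (lowest: 6).
At C, Wren picks L2 (highest: 6).
Terminal value 6.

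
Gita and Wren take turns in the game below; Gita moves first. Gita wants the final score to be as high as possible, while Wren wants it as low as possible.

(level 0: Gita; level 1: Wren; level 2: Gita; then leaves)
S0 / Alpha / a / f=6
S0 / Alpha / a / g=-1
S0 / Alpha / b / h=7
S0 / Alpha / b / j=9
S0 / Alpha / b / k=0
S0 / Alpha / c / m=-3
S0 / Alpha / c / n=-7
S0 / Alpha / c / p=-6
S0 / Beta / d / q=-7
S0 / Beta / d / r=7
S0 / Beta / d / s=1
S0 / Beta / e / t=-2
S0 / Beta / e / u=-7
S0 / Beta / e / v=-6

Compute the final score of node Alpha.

a (Gita): max(6, -1) = 6
b (Gita): max(7, 9, 0) = 9
c (Gita): max(-3, -7, -6) = -3
Alpha (Wren): min(6, 9, -3) = -3

-3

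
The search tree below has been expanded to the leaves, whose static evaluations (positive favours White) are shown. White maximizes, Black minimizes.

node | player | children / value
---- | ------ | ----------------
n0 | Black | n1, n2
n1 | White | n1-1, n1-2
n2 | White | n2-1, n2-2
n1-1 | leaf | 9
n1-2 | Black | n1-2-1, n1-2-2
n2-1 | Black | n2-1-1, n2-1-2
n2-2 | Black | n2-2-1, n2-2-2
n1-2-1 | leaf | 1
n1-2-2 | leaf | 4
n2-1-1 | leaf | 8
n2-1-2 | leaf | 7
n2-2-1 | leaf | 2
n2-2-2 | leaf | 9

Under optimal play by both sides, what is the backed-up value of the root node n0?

n1-2 (Black): min(1, 4) = 1
n1 (White): max(9, 1) = 9
n2-1 (Black): min(8, 7) = 7
n2-2 (Black): min(2, 9) = 2
n2 (White): max(7, 2) = 7
n0 (Black): min(9, 7) = 7

7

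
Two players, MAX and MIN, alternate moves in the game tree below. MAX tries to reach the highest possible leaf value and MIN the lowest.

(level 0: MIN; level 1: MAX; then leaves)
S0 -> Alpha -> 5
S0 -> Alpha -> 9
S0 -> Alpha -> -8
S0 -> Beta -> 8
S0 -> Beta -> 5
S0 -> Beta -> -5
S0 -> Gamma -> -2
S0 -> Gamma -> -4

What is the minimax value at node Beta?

8

Beta (MAX): max(8, 5, -5) = 8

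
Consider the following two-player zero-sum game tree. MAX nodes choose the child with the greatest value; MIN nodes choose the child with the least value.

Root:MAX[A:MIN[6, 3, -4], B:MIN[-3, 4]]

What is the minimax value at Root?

A (MIN): min(6, 3, -4) = -4
B (MIN): min(-3, 4) = -3
Root (MAX): max(-4, -3) = -3

-3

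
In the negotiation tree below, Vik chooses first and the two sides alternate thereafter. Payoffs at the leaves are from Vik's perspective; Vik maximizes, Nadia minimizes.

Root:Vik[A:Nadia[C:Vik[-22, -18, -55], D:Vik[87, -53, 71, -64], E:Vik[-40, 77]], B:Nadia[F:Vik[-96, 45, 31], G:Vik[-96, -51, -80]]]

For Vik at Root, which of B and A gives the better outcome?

A

F (Vik): max(-96, 45, 31) = 45
G (Vik): max(-96, -51, -80) = -51
B (Nadia): min(45, -51) = -51
C (Vik): max(-22, -18, -55) = -18
D (Vik): max(87, -53, 71, -64) = 87
E (Vik): max(-40, 77) = 77
A (Nadia): min(-18, 87, 77) = -18
Vik prefers the higher value; B=-51, A=-18. A is better since -18 > -51.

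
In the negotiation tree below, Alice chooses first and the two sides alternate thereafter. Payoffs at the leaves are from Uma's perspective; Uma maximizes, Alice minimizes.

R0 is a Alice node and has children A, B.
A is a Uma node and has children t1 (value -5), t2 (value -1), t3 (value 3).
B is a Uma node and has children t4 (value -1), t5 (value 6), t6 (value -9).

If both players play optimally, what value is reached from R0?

3

A (Uma): max(-5, -1, 3) = 3
B (Uma): max(-1, 6, -9) = 6
R0 (Alice): min(3, 6) = 3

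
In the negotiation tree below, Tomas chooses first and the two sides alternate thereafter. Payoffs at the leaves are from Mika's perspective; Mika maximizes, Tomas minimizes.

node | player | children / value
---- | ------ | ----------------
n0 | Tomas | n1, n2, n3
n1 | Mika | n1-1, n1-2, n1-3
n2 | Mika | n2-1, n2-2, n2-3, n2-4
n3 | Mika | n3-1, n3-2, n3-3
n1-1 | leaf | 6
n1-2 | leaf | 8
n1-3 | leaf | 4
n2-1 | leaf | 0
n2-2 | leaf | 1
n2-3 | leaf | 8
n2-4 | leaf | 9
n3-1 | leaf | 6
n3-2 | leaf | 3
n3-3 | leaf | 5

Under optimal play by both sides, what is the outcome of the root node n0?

6

n1 (Mika): max(6, 8, 4) = 8
n2 (Mika): max(0, 1, 8, 9) = 9
n3 (Mika): max(6, 3, 5) = 6
n0 (Tomas): min(8, 9, 6) = 6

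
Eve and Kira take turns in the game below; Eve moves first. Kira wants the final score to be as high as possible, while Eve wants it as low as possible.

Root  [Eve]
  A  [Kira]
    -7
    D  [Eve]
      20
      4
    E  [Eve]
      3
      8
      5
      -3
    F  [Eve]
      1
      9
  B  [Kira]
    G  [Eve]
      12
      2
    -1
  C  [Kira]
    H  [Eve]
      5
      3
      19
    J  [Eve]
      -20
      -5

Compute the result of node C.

3

H (Eve): min(5, 3, 19) = 3
J (Eve): min(-20, -5) = -20
C (Kira): max(3, -20) = 3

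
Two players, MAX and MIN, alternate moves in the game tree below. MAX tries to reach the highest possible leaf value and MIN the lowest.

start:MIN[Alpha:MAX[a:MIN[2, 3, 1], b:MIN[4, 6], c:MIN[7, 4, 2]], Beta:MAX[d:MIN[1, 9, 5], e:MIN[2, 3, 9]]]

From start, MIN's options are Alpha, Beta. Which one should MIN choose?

a (MIN): min(2, 3, 1) = 1
b (MIN): min(4, 6) = 4
c (MIN): min(7, 4, 2) = 2
Alpha (MAX): max(1, 4, 2) = 4
d (MIN): min(1, 9, 5) = 1
e (MIN): min(2, 3, 9) = 2
Beta (MAX): max(1, 2) = 2
start (MIN): min(4, 2) = 2
MIN at start wants the lowest of {Alpha=4, Beta=2}, so chooses Beta.

Beta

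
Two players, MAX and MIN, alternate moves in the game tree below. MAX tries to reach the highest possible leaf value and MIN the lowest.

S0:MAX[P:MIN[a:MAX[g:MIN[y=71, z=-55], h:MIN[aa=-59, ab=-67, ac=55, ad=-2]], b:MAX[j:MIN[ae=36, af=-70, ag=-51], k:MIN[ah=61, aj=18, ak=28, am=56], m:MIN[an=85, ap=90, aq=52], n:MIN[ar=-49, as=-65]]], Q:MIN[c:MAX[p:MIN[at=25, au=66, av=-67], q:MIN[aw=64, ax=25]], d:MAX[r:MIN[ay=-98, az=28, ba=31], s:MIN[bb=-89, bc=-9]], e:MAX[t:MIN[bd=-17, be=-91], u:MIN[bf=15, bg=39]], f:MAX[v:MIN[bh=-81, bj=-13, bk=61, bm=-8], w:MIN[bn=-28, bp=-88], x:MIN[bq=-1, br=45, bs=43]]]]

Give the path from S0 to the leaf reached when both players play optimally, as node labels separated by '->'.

g (MIN): min(71, -55) = -55
h (MIN): min(-59, -67, 55, -2) = -67
a (MAX): max(-55, -67) = -55
j (MIN): min(36, -70, -51) = -70
k (MIN): min(61, 18, 28, 56) = 18
m (MIN): min(85, 90, 52) = 52
n (MIN): min(-49, -65) = -65
b (MAX): max(-70, 18, 52, -65) = 52
P (MIN): min(-55, 52) = -55
p (MIN): min(25, 66, -67) = -67
q (MIN): min(64, 25) = 25
c (MAX): max(-67, 25) = 25
r (MIN): min(-98, 28, 31) = -98
s (MIN): min(-89, -9) = -89
d (MAX): max(-98, -89) = -89
t (MIN): min(-17, -91) = -91
u (MIN): min(15, 39) = 15
e (MAX): max(-91, 15) = 15
v (MIN): min(-81, -13, 61, -8) = -81
w (MIN): min(-28, -88) = -88
x (MIN): min(-1, 45, 43) = -1
f (MAX): max(-81, -88, -1) = -1
Q (MIN): min(25, -89, 15, -1) = -89
S0 (MAX): max(-55, -89) = -55
At S0, MAX picks P (highest: -55).
At P, MIN picks a (lowest: -55).
At a, MAX picks g (highest: -55).
At g, MIN picks z (lowest: -55).
Terminal value -55.

S0 -> P -> a -> g -> z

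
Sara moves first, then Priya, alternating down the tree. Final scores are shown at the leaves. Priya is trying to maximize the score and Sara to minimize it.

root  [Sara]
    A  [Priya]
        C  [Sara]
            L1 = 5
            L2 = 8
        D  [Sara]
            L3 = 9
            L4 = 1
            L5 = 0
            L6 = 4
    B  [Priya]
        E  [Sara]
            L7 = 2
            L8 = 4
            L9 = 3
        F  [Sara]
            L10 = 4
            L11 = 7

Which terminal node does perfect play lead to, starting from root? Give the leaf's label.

L10

C (Sara): min(5, 8) = 5
D (Sara): min(9, 1, 0, 4) = 0
A (Priya): max(5, 0) = 5
E (Sara): min(2, 4, 3) = 2
F (Sara): min(4, 7) = 4
B (Priya): max(2, 4) = 4
root (Sara): min(5, 4) = 4
At root, Sara picks B (lowest: 4).
At B, Priya picks F (highest: 4).
At F, Sara picks L10 (lowest: 4).
Terminal value 4.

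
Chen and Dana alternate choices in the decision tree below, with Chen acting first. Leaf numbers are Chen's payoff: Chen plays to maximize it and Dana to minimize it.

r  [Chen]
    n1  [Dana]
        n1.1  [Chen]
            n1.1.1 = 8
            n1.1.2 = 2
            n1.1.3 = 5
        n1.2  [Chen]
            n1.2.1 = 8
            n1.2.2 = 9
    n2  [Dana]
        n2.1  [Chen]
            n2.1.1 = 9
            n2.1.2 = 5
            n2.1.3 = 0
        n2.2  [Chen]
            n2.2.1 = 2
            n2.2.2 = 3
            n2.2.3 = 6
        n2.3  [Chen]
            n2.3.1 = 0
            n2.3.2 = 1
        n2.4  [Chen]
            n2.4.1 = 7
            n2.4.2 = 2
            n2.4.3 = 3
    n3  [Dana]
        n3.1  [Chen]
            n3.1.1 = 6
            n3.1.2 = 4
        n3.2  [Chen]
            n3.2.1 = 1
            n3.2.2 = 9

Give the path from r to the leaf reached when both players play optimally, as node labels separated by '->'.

r -> n1 -> n1.1 -> n1.1.1

n1.1 (Chen): max(8, 2, 5) = 8
n1.2 (Chen): max(8, 9) = 9
n1 (Dana): min(8, 9) = 8
n2.1 (Chen): max(9, 5, 0) = 9
n2.2 (Chen): max(2, 3, 6) = 6
n2.3 (Chen): max(0, 1) = 1
n2.4 (Chen): max(7, 2, 3) = 7
n2 (Dana): min(9, 6, 1, 7) = 1
n3.1 (Chen): max(6, 4) = 6
n3.2 (Chen): max(1, 9) = 9
n3 (Dana): min(6, 9) = 6
r (Chen): max(8, 1, 6) = 8
At r, Chen picks n1 (highest: 8).
At n1, Dana picks n1.1 (lowest: 8).
At n1.1, Chen picks n1.1.1 (highest: 8).
Terminal value 8.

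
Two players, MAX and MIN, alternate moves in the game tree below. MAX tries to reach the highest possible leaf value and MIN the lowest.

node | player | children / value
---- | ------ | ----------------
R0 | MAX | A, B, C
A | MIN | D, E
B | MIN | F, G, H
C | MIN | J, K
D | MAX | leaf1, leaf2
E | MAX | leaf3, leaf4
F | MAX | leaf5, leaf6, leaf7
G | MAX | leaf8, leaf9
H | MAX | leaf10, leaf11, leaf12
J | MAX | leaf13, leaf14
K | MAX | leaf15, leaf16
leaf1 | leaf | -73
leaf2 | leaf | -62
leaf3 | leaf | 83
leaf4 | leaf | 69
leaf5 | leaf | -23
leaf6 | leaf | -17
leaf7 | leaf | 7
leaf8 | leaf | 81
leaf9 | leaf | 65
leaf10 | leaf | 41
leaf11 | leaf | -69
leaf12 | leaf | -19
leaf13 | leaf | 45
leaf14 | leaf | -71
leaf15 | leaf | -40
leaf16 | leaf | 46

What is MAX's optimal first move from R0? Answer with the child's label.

D (MAX): max(-73, -62) = -62
E (MAX): max(83, 69) = 83
A (MIN): min(-62, 83) = -62
F (MAX): max(-23, -17, 7) = 7
G (MAX): max(81, 65) = 81
H (MAX): max(41, -69, -19) = 41
B (MIN): min(7, 81, 41) = 7
J (MAX): max(45, -71) = 45
K (MAX): max(-40, 46) = 46
C (MIN): min(45, 46) = 45
R0 (MAX): max(-62, 7, 45) = 45
MAX at R0 wants the highest of {A=-62, B=7, C=45}, so chooses C.

C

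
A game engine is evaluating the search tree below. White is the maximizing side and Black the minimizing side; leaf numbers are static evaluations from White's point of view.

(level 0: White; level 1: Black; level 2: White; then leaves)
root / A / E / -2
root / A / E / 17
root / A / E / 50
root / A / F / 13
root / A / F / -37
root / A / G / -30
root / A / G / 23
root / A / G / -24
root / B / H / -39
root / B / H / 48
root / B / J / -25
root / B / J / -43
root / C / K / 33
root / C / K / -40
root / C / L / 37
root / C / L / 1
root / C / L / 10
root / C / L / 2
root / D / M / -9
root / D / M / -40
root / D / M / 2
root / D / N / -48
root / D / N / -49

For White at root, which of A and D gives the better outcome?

E (White): max(-2, 17, 50) = 50
F (White): max(13, -37) = 13
G (White): max(-30, 23, -24) = 23
A (Black): min(50, 13, 23) = 13
M (White): max(-9, -40, 2) = 2
N (White): max(-48, -49) = -48
D (Black): min(2, -48) = -48
White prefers the higher value; A=13, D=-48. A is better since 13 > -48.

A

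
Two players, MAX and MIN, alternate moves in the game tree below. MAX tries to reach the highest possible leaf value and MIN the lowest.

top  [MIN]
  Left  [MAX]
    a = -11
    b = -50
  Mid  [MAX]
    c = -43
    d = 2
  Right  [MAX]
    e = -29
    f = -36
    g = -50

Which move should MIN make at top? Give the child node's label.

Right

Left (MAX): max(-11, -50) = -11
Mid (MAX): max(-43, 2) = 2
Right (MAX): max(-29, -36, -50) = -29
top (MIN): min(-11, 2, -29) = -29
MIN at top wants the lowest of {Left=-11, Mid=2, Right=-29}, so chooses Right.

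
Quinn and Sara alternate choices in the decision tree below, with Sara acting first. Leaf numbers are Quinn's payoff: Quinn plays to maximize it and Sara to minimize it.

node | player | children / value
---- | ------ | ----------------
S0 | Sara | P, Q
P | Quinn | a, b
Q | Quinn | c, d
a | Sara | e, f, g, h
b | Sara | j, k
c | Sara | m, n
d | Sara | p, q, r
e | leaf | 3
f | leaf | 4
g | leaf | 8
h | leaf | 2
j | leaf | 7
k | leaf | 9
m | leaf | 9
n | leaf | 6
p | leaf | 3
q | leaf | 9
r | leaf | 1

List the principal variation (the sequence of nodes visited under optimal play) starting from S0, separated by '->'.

a (Sara): min(3, 4, 8, 2) = 2
b (Sara): min(7, 9) = 7
P (Quinn): max(2, 7) = 7
c (Sara): min(9, 6) = 6
d (Sara): min(3, 9, 1) = 1
Q (Quinn): max(6, 1) = 6
S0 (Sara): min(7, 6) = 6
At S0, Sara picks Q (lowest: 6).
At Q, Quinn picks c (highest: 6).
At c, Sara picks n (lowest: 6).
Terminal value 6.

S0 -> Q -> c -> n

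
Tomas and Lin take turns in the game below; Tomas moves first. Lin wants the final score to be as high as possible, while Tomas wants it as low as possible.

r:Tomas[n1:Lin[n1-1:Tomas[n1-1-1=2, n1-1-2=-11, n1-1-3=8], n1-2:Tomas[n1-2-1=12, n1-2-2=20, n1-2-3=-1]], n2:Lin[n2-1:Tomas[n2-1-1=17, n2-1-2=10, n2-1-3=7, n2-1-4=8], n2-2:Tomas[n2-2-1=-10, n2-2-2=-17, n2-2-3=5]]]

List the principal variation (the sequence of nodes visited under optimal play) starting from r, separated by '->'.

r -> n1 -> n1-2 -> n1-2-3

n1-1 (Tomas): min(2, -11, 8) = -11
n1-2 (Tomas): min(12, 20, -1) = -1
n1 (Lin): max(-11, -1) = -1
n2-1 (Tomas): min(17, 10, 7, 8) = 7
n2-2 (Tomas): min(-10, -17, 5) = -17
n2 (Lin): max(7, -17) = 7
r (Tomas): min(-1, 7) = -1
At r, Tomas picks n1 (lowest: -1).
At n1, Lin picks n1-2 (highest: -1).
At n1-2, Tomas picks n1-2-3 (lowest: -1).
Terminal value -1.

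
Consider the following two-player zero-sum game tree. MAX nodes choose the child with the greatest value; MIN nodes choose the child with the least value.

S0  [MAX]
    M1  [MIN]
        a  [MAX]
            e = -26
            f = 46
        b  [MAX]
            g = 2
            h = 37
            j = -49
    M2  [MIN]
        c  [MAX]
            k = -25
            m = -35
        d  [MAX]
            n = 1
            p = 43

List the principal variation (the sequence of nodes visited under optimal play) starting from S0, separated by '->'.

S0 -> M1 -> b -> h

a (MAX): max(-26, 46) = 46
b (MAX): max(2, 37, -49) = 37
M1 (MIN): min(46, 37) = 37
c (MAX): max(-25, -35) = -25
d (MAX): max(1, 43) = 43
M2 (MIN): min(-25, 43) = -25
S0 (MAX): max(37, -25) = 37
At S0, MAX picks M1 (highest: 37).
At M1, MIN picks b (lowest: 37).
At b, MAX picks h (highest: 37).
Terminal value 37.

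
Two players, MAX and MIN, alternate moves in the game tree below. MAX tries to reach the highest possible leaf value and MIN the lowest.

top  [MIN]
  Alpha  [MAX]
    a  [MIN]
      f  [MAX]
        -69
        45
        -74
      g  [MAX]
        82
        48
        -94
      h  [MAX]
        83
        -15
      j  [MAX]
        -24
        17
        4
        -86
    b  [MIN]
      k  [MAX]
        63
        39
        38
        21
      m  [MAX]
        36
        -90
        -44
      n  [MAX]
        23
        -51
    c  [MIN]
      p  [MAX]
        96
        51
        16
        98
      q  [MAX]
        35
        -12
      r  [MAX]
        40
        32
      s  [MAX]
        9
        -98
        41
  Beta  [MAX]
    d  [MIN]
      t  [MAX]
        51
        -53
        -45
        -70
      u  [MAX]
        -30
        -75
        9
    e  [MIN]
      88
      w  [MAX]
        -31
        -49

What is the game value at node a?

17

f (MAX): max(-69, 45, -74) = 45
g (MAX): max(82, 48, -94) = 82
h (MAX): max(83, -15) = 83
j (MAX): max(-24, 17, 4, -86) = 17
a (MIN): min(45, 82, 83, 17) = 17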